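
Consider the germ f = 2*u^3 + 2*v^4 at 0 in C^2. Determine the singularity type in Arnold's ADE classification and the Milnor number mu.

The Hessian of f at 0 is [[0, 0], [0, 0]] with rank 0, so corank 2. A Groebner basis of the Jacobian ideal J(f) in C{u,v} is {v^3, u^2}; counting standard monomials gives mu = 6. Corank 2; j^3 = 2*u^3 is a perfect cube, so E-series; the 4-jet and mu = 6 give E_6.

Type E6, Milnor number mu = 6.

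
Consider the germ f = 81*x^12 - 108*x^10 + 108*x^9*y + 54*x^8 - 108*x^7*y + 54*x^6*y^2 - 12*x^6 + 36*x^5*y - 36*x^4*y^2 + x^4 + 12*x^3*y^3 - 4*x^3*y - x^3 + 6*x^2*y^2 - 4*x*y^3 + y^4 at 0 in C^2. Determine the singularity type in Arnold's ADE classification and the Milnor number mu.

Type E6, Milnor number mu = 6.

The Hessian of f at 0 is [[0, 0], [0, 0]] with rank 0, so corank 2. A Groebner basis of the Jacobian ideal J(f) in C{x,y} is {y^4, x*y^2 - y^3/3, x^2}; counting standard monomials gives mu = 6. Corank 2; j^3 = -x^3 is a perfect cube, so E-series; the 4-jet and mu = 6 give E_6.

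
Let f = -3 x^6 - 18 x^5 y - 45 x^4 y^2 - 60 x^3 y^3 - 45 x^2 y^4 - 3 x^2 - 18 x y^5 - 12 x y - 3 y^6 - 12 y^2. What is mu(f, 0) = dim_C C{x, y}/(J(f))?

5

The Hessian of f at 0 has rank 1. Corank 1: A-series; mu = 5 gives A_5.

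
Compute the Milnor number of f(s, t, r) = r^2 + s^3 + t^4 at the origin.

The Hessian of f at 0 has rank 1. Corank 2; j^3 = s^3 is a perfect cube, so E-series; the 4-jet and mu = 6 give E_6.

6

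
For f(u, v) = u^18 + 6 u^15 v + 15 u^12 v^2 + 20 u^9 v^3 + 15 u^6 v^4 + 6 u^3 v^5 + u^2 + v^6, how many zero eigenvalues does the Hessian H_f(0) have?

Hessian at 0 has rank 1.

1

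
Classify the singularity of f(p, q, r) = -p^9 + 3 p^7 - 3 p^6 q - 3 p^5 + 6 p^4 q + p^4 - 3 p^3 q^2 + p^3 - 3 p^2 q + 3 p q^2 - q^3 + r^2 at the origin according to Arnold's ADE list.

E6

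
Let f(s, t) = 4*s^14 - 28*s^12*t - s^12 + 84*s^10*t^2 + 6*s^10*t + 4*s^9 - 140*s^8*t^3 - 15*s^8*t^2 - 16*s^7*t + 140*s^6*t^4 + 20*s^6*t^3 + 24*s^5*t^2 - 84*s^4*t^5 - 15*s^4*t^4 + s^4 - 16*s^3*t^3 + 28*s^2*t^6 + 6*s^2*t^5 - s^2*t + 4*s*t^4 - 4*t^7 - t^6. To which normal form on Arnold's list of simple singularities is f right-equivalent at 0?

The Hessian of f at 0 is [[0, 0], [0, 0]] with rank 0, so corank 2. A Groebner basis of the Jacobian ideal J(f) in C{s,t} is {-s*t/2 + t^4, s^3, s^2*t, s^2/3 + s*t^2}; counting standard monomials gives mu = 7. Corank 2; j^3 = -s^2*t has shape L^2 M (L != M), so D-series; mu = 7 gives D_7.

D_{7}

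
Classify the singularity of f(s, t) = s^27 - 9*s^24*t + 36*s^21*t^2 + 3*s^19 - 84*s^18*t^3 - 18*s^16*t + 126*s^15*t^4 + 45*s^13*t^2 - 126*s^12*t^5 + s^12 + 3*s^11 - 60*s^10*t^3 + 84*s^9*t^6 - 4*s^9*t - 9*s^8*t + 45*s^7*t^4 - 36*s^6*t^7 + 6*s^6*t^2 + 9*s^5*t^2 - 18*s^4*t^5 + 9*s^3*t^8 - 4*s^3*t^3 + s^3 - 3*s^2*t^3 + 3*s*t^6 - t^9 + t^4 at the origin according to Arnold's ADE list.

E_{6}

The Hessian of f at 0 has rank 0. Corank 2; j^3 = s^3 is a perfect cube, so E-series; the 4-jet and mu = 6 give E_6.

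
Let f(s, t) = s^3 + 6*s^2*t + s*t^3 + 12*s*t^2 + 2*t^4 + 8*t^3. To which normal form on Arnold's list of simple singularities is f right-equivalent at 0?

E_{7}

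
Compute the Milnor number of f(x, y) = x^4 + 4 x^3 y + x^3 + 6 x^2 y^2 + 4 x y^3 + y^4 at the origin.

6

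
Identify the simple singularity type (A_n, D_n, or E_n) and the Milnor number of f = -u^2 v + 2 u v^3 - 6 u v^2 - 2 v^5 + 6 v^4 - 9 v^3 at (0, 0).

Type D6, Milnor number mu = 6.

The Hessian of f at 0 is [[0, 0], [0, 0]] with rank 0, so corank 2. A Groebner basis of the Jacobian ideal J(f) in C{u,v} is {u^3 + 27*u^2/4 + 135*u*v/2 + 567*v^2/4, u^2*v - 3*u^2/2 - 18*u*v - 81*v^2/2, u^2/4 + u*v^2 + 9*u*v/2 + 45*v^2/4, -u*v + v^3 - 3*v^2}; counting standard monomials gives mu = 6. Corank 2; j^3 = -v*(u + 3*v)^2 has shape L^2 M (L != M), so D-series; mu = 6 gives D_6.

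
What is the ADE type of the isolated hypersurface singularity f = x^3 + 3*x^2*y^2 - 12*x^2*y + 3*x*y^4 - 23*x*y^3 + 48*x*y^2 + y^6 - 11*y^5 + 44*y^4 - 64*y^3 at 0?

E_7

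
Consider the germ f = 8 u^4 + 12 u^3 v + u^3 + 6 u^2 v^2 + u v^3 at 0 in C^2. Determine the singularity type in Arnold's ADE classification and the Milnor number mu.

Type E_7, Milnor number mu = 7.

The Hessian of f at 0 has rank 0. Corank 2; j^3 = u^3 is a perfect cube, so E-series; the 4-jet and mu = 7 give E_7.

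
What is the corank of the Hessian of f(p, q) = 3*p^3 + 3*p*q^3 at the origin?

Hessian at 0 has rank 0.

2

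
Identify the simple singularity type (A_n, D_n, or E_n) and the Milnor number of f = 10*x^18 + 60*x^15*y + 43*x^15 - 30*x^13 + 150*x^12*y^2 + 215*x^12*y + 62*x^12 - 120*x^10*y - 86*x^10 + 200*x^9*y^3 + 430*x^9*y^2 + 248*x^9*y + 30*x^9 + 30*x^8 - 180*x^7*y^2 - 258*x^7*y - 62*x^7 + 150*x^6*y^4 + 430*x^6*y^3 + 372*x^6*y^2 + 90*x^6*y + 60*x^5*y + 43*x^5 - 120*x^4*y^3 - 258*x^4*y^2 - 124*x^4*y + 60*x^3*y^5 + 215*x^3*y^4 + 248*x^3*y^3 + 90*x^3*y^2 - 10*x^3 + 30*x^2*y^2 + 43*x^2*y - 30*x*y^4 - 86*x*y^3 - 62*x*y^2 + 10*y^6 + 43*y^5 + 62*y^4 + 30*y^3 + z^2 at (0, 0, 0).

Type D_{4}, Milnor number mu = 4.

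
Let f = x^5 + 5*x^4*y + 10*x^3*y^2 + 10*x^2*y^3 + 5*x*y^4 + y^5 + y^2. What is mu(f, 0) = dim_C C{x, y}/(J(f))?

The Hessian of f at 0 is [[0, 0], [0, 2]] with rank 1, so corank 1. A Groebner basis of the Jacobian ideal J(f) in C{x,y} is {x^4, y}; counting standard monomials gives mu = 4. Corank 1: A-series; mu = 4 gives A_4.

4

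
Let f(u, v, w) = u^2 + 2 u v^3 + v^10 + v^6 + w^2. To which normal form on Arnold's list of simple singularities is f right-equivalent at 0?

The Hessian of f at 0 has rank 2. Corank 1: A-series; mu = 9 gives A_9.

A_9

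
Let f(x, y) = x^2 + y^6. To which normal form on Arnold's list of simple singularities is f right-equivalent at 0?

The Hessian of f at 0 has rank 1. Corank 1: A-series; mu = 5 gives A_5.

A5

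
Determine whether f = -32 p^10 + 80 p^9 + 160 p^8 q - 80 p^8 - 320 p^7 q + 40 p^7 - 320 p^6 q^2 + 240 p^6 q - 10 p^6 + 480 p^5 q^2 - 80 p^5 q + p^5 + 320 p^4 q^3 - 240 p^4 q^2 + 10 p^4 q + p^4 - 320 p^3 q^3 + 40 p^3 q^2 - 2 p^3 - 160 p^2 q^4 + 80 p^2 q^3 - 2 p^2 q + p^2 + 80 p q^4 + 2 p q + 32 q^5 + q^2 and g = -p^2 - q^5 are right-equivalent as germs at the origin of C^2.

Yes.

The Hessian of f at 0 is [[2, 2], [2, 2]] with rank 1, so corank 1. A Groebner basis of the Jacobian ideal J(f) in C{p,q} is {p/2 + q^3 - q^2/2 + q/2, p^2 - p - q, p*q + p/2 + q^2/2 + q/2}; counting standard monomials gives mu = 4. Corank 1: A-series; mu = 4 gives A_4. The Hessian of g at 0 is [[-2, 0], [0, 0]] with rank 1, so corank 1. A Groebner basis of the Jacobian ideal J(g) in C{p,q} is {q^4, p}; counting standard monomials gives mu = 4. Corank 1: A-series; mu = 4 gives A_4. Both have type A_4, hence right-equivalent.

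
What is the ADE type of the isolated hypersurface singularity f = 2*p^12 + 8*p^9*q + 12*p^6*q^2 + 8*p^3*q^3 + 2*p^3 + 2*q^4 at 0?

The Hessian of f at 0 is [[0, 0], [0, 0]] with rank 0, so corank 2. A Groebner basis of the Jacobian ideal J(f) in C{p,q} is {q^3, p^2}; counting standard monomials gives mu = 6. Corank 2; j^3 = 2*p^3 is a perfect cube, so E-series; the 4-jet and mu = 6 give E_6.

E6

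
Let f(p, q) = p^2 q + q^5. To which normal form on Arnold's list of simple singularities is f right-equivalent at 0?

The Hessian of f at 0 has rank 0. Corank 2; j^3 = p^2*q has shape L^2 M (L != M), so D-series; mu = 6 gives D_6.

D_6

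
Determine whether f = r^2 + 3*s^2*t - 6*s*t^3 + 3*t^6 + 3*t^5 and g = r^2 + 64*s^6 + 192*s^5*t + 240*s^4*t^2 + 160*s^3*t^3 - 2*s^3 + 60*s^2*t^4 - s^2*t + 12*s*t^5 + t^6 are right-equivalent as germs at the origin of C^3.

The Hessian of f at 0 is [[0, 0, 0], [0, 0, 0], [0, 0, 2]] with rank 1, so corank 2. A Groebner basis of the Jacobian ideal J(f) in C{s,t,r} is {s^3, s^2*t + s^2/6 - s*t^2/6, -s*t + t^3, r}; counting standard monomials gives mu = 7. Corank 2; j^3 = 3*s^2*t has shape L^2 M (L != M), so D-series; mu = 7 gives D_7. The Hessian of g at 0 is [[0, 0, 0], [0, 0, 0], [0, 0, 2]] with rank 1, so corank 2. A Groebner basis of the Jacobian ideal J(g) in C{s,t,r} is {s*t/12 + t^5, s*t^2, s^2 + s*t/2, r}; counting standard monomials gives mu = 7. Corank 2; j^3 = -s^2*(2*s + t) has shape L^2 M (L != M), so D-series; mu = 7 gives D_7. Both have type D_7, hence right-equivalent.

Yes.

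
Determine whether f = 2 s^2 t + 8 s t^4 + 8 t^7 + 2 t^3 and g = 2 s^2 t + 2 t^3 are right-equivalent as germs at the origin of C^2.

Yes.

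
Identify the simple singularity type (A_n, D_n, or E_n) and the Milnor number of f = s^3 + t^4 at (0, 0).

The Hessian of f at 0 has rank 0. Corank 2; j^3 = s^3 is a perfect cube, so E-series; the 4-jet and mu = 6 give E_6.

Type E_{6}, Milnor number mu = 6.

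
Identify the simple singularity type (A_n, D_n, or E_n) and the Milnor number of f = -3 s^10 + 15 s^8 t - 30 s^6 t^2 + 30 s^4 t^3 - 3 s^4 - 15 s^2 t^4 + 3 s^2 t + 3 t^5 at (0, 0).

The Hessian of f at 0 has rank 0. Corank 2; j^3 = 3*s^2*t has shape L^2 M (L != M), so D-series; mu = 6 gives D_6.

Type D_6, Milnor number mu = 6.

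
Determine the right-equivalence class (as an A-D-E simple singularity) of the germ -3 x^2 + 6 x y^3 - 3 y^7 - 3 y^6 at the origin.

A_6

The Hessian of f at 0 has rank 1. Corank 1: A-series; mu = 6 gives A_6.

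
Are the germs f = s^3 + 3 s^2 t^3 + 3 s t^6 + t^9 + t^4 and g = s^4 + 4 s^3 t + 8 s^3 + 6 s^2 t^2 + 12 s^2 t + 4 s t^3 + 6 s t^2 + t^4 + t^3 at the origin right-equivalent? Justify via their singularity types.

Yes.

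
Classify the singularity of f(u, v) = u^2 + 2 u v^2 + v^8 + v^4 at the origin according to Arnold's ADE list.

A7

The Hessian of f at 0 has rank 1. Corank 1: A-series; mu = 7 gives A_7.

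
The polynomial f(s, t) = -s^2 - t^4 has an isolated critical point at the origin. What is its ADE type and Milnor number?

Type A_{3}, Milnor number mu = 3.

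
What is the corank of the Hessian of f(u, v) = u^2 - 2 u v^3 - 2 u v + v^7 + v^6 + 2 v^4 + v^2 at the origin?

The Hessian at 0 is [[2, -2], [-2, 2]] of rank 1; hence corank 1.

1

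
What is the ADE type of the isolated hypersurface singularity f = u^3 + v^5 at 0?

The Hessian of f at 0 is [[0, 0], [0, 0]] with rank 0, so corank 2. A Groebner basis of the Jacobian ideal J(f) in C{u,v} is {v^4, u^2}; counting standard monomials gives mu = 8. Corank 2; j^3 = u^3 is a perfect cube, so E-series; the 5-jet and mu = 8 give E_8.

E_{8}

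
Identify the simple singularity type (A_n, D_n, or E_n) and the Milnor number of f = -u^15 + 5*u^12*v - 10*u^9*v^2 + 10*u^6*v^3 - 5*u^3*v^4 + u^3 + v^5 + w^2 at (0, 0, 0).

Type E_{8}, Milnor number mu = 8.

The Hessian of f at 0 is [[0, 0, 0], [0, 0, 0], [0, 0, 2]] with rank 1, so corank 2. A Groebner basis of the Jacobian ideal J(f) in C{u,v,w} is {v^4, u^2, w}; counting standard monomials gives mu = 8. Corank 2; j^3 = u^3 is a perfect cube, so E-series; the 5-jet and mu = 8 give E_8.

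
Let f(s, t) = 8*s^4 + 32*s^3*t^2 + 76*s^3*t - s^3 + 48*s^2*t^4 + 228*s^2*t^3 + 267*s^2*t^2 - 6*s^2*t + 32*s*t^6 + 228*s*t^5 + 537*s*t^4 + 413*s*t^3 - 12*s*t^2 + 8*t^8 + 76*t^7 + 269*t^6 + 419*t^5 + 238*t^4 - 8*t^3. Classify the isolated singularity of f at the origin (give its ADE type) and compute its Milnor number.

Type E7, Milnor number mu = 7.

The Hessian of f at 0 has rank 0. Corank 2; j^3 = -(s + 2*t)^3 is a perfect cube, so E-series; the 4-jet and mu = 7 give E_7.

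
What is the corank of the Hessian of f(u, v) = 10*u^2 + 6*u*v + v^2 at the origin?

0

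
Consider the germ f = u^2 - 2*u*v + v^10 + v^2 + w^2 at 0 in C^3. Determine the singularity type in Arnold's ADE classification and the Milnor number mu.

Type A_9, Milnor number mu = 9.

The Hessian of f at 0 has rank 2. Corank 1: A-series; mu = 9 gives A_9.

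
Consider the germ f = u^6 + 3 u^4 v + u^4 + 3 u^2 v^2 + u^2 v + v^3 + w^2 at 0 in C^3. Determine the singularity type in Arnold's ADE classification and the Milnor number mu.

The Hessian of f at 0 has rank 1. Corank 2; j^3 = v*(u^2 + v^2) splits into three distinct lines over C (the quadratic factor has nonzero discriminant), so D_4.

Type D_4, Milnor number mu = 4.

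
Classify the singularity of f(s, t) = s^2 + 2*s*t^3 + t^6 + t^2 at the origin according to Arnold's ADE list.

The Hessian of f at 0 has rank 2. Corank 0: nondegenerate Morse point, so A_1.

A1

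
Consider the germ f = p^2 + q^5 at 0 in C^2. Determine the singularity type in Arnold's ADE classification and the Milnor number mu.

Type A_4, Milnor number mu = 4.

The Hessian of f at 0 has rank 1. Corank 1: A-series; mu = 4 gives A_4.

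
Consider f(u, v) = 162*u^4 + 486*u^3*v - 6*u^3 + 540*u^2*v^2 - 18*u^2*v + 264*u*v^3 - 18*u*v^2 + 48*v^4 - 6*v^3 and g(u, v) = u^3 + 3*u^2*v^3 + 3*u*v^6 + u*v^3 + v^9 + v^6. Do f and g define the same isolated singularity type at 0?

Yes.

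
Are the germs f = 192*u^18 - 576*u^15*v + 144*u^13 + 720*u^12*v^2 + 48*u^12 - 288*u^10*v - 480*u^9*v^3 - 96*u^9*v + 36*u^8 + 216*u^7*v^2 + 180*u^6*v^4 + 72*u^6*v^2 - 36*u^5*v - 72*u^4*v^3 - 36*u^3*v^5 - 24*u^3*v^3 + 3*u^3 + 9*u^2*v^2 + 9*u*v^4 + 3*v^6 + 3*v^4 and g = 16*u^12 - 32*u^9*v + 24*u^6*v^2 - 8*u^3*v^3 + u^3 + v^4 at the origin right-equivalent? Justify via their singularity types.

Yes.

The Hessian of f at 0 is [[0, 0], [0, 0]] with rank 0, so corank 2. A Groebner basis of the Jacobian ideal J(f) in C{u,v} is {u^3, u^2*v, u^2/2 + u*v^2, v^3}; counting standard monomials gives mu = 6. Corank 2; j^3 = 3*u^3 is a perfect cube, so E-series; the 4-jet and mu = 6 give E_6. The Hessian of g at 0 is [[0, 0], [0, 0]] with rank 0, so corank 2. A Groebner basis of the Jacobian ideal J(g) in C{u,v} is {v^3, u^2}; counting standard monomials gives mu = 6. Corank 2; j^3 = u^3 is a perfect cube, so E-series; the 4-jet and mu = 6 give E_6. Both have type E_6, hence right-equivalent.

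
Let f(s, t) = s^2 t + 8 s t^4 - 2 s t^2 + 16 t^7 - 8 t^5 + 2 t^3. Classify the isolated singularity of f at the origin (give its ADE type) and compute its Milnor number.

The Hessian of f at 0 has rank 0. Corank 2; j^3 = t*(s^2 - 2*s*t + 2*t^2) splits into three distinct lines over C (the quadratic factor has nonzero discriminant), so D_4.

Type D4, Milnor number mu = 4.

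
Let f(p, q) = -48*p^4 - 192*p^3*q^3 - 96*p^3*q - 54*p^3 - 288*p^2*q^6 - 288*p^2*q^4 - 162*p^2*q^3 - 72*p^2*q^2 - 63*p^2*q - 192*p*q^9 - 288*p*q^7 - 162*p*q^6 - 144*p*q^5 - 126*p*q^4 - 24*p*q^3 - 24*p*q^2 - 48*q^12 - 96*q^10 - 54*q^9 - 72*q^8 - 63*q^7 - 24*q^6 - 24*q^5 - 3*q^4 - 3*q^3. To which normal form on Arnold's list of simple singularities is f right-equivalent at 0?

D5

The Hessian of f at 0 has rank 0. Corank 2; j^3 = -3*(2*p + q)*(3*p + q)^2 has shape L^2 M (L != M), so D-series; mu = 5 gives D_5.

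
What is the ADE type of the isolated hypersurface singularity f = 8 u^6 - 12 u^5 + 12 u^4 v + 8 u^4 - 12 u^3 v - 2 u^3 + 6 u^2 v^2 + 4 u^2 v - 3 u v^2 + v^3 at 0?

D_4

The Hessian of f at 0 has rank 0. Corank 2; j^3 = -(u - v)*(2*u^2 - 2*u*v + v^2) splits into three distinct lines over C (the quadratic factor has nonzero discriminant), so D_4.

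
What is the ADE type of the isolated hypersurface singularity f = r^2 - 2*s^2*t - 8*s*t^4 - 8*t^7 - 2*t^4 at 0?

D_5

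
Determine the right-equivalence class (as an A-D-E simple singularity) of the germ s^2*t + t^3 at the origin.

D_4

The Hessian of f at 0 has rank 0. Corank 2; j^3 = t*(s^2 + t^2) splits into three distinct lines over C (the quadratic factor has nonzero discriminant), so D_4.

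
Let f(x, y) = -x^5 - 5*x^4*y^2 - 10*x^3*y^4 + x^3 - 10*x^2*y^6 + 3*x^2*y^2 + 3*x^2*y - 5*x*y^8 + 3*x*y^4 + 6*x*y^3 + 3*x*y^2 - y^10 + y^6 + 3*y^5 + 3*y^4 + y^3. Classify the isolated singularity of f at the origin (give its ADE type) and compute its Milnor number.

Type E8, Milnor number mu = 8.

The Hessian of f at 0 has rank 0. Corank 2; j^3 = (x + y)^3 is a perfect cube, so E-series; the 5-jet and mu = 8 give E_8.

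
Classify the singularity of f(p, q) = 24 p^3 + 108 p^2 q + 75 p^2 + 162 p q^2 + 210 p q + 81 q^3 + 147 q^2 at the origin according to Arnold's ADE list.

A2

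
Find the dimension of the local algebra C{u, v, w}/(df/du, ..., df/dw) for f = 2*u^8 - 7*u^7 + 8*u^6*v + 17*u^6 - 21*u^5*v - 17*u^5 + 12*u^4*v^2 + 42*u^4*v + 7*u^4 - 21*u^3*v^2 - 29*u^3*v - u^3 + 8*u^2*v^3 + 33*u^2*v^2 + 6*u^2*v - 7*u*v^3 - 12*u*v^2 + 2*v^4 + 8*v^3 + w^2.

The Hessian of f at 0 has rank 1. Corank 2; j^3 = -(u - 2*v)^3 is a perfect cube, so E-series; the 4-jet and mu = 7 give E_7.

7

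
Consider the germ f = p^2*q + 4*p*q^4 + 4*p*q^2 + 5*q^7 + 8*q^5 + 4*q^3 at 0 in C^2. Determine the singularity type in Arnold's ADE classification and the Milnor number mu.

Type D_{8}, Milnor number mu = 8.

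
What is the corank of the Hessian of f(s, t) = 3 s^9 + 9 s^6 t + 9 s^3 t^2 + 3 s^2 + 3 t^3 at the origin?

1

The Hessian at 0 is [[6, 0], [0, 0]] of rank 1; hence corank 1.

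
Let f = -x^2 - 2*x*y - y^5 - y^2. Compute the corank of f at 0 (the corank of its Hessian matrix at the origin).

1

Hessian at 0 has rank 1.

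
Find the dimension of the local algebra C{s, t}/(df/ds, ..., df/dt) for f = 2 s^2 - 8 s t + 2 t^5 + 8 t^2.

4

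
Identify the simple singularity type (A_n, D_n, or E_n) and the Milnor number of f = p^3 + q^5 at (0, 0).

Type E8, Milnor number mu = 8.

The Hessian of f at 0 has rank 0. Corank 2; j^3 = p^3 is a perfect cube, so E-series; the 5-jet and mu = 8 give E_8.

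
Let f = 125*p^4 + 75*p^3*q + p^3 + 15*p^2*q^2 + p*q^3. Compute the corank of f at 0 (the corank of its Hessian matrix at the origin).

Hessian at 0 has rank 0.

2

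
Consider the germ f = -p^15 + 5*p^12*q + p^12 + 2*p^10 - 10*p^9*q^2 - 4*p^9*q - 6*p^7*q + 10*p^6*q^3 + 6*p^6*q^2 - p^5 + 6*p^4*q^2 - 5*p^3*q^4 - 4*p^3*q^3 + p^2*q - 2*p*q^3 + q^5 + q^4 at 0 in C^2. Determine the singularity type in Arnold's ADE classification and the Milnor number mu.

Type D_{5}, Milnor number mu = 5.

The Hessian of f at 0 has rank 0. Corank 2; j^3 = p^2*q has shape L^2 M (L != M), so D-series; mu = 5 gives D_5.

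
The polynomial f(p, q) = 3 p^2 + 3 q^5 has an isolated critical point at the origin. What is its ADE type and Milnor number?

Type A4, Milnor number mu = 4.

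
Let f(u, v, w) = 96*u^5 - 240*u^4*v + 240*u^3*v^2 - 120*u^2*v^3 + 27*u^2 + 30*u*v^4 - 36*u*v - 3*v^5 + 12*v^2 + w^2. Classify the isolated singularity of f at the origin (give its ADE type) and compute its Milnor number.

Type A4, Milnor number mu = 4.

The Hessian of f at 0 is [[54, -36, 0], [-36, 24, 0], [0, 0, 2]] with rank 2, so corank 1. A Groebner basis of the Jacobian ideal J(f) in C{u,v,w} is {v^4, u - 2*v/3, w}; counting standard monomials gives mu = 4. Corank 1: A-series; mu = 4 gives A_4.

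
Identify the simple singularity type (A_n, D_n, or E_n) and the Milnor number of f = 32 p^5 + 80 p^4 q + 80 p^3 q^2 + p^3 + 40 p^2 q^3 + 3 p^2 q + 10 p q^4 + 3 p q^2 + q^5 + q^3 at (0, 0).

Type E8, Milnor number mu = 8.

The Hessian of f at 0 has rank 0. Corank 2; j^3 = (p + q)^3 is a perfect cube, so E-series; the 5-jet and mu = 8 give E_8.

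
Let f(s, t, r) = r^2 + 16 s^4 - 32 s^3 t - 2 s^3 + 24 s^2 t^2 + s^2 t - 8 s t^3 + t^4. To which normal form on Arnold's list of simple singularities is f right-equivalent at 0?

D_{5}

The Hessian of f at 0 has rank 1. Corank 2; j^3 = -s^2*(2*s - t) has shape L^2 M (L != M), so D-series; mu = 5 gives D_5.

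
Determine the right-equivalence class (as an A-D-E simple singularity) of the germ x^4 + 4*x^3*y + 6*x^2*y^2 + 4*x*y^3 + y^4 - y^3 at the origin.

E6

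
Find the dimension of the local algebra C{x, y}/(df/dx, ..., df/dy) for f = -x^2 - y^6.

The Hessian of f at 0 has rank 1. Corank 1: A-series; mu = 5 gives A_5.

5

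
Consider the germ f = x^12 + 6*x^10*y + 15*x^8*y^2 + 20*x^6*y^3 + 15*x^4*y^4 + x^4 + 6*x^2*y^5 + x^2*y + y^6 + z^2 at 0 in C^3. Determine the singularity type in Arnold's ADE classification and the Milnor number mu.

Type D_{7}, Milnor number mu = 7.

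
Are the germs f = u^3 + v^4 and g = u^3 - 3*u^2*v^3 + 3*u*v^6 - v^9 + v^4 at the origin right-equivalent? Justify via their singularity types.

Yes.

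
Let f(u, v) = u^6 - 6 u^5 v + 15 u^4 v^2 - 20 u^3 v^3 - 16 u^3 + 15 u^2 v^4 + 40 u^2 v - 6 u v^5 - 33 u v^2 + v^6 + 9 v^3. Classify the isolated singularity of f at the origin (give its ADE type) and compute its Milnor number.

Type D7, Milnor number mu = 7.

The Hessian of f at 0 has rank 0. Corank 2; j^3 = -(u - v)*(4*u - 3*v)^2 has shape L^2 M (L != M), so D-series; mu = 7 gives D_7.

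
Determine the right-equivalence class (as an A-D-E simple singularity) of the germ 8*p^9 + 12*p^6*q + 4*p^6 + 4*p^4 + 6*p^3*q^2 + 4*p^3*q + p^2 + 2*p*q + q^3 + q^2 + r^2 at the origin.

A2

The Hessian of f at 0 is [[2, 2, 0], [2, 2, 0], [0, 0, 2]] with rank 2, so corank 1. A Groebner basis of the Jacobian ideal J(f) in C{p,q,r} is {q^2, p + q, r}; counting standard monomials gives mu = 2. Corank 1: A-series; mu = 2 gives A_2.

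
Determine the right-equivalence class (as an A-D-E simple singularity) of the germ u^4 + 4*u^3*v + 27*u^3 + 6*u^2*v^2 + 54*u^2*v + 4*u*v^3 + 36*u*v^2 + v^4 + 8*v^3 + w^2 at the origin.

E6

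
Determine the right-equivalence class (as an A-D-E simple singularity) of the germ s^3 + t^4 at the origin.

E_{6}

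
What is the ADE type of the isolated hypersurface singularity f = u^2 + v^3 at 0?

A2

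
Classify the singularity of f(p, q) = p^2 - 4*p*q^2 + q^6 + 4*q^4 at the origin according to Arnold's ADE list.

The Hessian of f at 0 has rank 1. Corank 1: A-series; mu = 5 gives A_5.

A_{5}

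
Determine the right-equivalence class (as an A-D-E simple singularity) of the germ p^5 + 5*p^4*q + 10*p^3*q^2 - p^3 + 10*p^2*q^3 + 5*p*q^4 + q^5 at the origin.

E8

The Hessian of f at 0 has rank 0. Corank 2; j^3 = -p^3 is a perfect cube, so E-series; the 5-jet and mu = 8 give E_8.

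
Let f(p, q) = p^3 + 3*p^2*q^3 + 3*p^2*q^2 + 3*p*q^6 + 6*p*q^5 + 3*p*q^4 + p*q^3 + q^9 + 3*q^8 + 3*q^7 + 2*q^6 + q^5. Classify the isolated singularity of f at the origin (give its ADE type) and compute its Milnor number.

The Hessian of f at 0 has rank 0. Corank 2; j^3 = p^3 is a perfect cube, so E-series; the 4-jet and mu = 7 give E_7.

Type E_7, Milnor number mu = 7.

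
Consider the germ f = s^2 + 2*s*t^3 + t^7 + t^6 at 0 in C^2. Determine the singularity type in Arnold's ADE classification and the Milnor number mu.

Type A_6, Milnor number mu = 6.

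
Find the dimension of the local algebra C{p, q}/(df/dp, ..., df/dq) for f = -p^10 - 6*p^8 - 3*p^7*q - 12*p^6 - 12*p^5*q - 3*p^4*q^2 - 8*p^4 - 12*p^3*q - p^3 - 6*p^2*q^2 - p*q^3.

The Hessian of f at 0 has rank 0. Corank 2; j^3 = -p^3 is a perfect cube, so E-series; the 4-jet and mu = 7 give E_7.

7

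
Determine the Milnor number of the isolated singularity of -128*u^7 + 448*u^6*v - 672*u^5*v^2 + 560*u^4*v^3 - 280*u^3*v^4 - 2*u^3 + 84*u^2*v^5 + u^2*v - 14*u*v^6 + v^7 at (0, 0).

8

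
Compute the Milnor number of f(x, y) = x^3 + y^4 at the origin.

6

The Hessian of f at 0 has rank 0. Corank 2; j^3 = x^3 is a perfect cube, so E-series; the 4-jet and mu = 6 give E_6.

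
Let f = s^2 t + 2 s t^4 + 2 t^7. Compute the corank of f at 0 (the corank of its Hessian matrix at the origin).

2

Hessian at 0 has rank 0.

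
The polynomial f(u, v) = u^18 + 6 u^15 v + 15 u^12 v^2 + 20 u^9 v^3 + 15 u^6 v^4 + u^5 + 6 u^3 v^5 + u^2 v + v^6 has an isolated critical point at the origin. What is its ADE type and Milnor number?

The Hessian of f at 0 has rank 0. Corank 2; j^3 = u^2*v has shape L^2 M (L != M), so D-series; mu = 7 gives D_7.

Type D_{7}, Milnor number mu = 7.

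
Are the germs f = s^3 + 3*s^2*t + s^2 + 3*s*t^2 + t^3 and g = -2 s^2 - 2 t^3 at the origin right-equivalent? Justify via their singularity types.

Yes.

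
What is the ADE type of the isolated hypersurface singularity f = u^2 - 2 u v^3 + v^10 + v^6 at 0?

The Hessian of f at 0 has rank 1. Corank 1: A-series; mu = 9 gives A_9.

A9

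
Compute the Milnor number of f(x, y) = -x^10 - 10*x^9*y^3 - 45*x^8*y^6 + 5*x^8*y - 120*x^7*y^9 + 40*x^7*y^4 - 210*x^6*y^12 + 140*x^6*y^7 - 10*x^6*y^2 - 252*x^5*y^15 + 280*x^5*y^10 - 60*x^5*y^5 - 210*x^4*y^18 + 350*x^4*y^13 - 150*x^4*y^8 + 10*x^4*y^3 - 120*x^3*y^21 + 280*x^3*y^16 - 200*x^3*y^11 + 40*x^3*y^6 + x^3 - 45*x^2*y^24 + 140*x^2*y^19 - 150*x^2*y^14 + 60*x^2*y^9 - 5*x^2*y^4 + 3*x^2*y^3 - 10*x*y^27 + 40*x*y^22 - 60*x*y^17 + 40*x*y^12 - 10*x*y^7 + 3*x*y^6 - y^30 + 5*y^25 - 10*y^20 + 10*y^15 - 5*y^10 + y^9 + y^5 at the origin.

8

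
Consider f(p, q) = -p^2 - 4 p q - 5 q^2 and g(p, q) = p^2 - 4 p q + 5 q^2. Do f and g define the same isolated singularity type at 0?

Yes.

The Hessian of f at 0 has rank 2. Corank 0: nondegenerate Morse point, so A_1. The Hessian of g at 0 has rank 2. Corank 0: nondegenerate Morse point, so A_1. Both have type A_1, hence right-equivalent.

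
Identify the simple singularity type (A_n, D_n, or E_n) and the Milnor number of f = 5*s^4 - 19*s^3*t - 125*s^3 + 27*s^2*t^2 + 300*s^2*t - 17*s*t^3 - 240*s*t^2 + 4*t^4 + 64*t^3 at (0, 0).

The Hessian of f at 0 has rank 0. Corank 2; j^3 = -(5*s - 4*t)^3 is a perfect cube, so E-series; the 4-jet and mu = 7 give E_7.

Type E7, Milnor number mu = 7.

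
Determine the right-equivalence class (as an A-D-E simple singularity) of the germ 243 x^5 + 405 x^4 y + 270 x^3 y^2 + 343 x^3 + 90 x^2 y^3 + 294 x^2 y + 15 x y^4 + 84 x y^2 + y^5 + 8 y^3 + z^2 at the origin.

The Hessian of f at 0 is [[0, 0, 0], [0, 0, 0], [0, 0, 2]] with rank 1, so corank 2. A Groebner basis of the Jacobian ideal J(f) in C{x,y,z} is {y^5, x*y^3 + 25*y^4/84, x^2 + 4*x*y/7 + 4*y^2/49, z}; counting standard monomials gives mu = 8. Corank 2; j^3 = (7*x + 2*y)^3 is a perfect cube, so E-series; the 5-jet and mu = 8 give E_8.

E_8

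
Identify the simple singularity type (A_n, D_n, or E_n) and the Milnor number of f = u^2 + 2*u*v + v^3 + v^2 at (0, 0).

Type A_2, Milnor number mu = 2.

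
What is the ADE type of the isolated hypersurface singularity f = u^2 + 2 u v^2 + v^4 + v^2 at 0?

A_1

The Hessian of f at 0 has rank 2. Corank 0: nondegenerate Morse point, so A_1.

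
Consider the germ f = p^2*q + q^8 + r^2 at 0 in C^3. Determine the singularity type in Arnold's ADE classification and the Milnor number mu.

Type D_{9}, Milnor number mu = 9.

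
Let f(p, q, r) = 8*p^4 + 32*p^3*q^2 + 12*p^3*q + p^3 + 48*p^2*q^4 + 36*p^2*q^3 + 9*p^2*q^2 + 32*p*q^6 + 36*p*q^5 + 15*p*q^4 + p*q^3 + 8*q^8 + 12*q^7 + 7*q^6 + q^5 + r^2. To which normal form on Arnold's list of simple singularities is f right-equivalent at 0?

E_7

The Hessian of f at 0 is [[0, 0, 0], [0, 0, 0], [0, 0, 2]] with rank 1, so corank 2. A Groebner basis of the Jacobian ideal J(f) in C{p,q,r} is {p^2/3 + q^4 + q^3/9, p^3, p^2*q - p^2/9 - q^3/27, p^2/9 + p*q^2 + q^3/27, r}; counting standard monomials gives mu = 7. Corank 2; j^3 = p^3 is a perfect cube, so E-series; the 4-jet and mu = 7 give E_7.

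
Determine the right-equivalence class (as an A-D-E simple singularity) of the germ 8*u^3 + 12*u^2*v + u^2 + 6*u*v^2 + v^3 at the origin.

A2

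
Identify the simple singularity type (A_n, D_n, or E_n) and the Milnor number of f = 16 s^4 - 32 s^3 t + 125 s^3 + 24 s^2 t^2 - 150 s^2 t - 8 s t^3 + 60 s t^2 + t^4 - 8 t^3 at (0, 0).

Type E_{6}, Milnor number mu = 6.

The Hessian of f at 0 is [[0, 0], [0, 0]] with rank 0, so corank 2. A Groebner basis of the Jacobian ideal J(f) in C{s,t} is {t^4, s*t^2 - 13*t^3/30, s^2 - 4*s*t/5 + 4*t^2/25}; counting standard monomials gives mu = 6. Corank 2; j^3 = (5*s - 2*t)^3 is a perfect cube, so E-series; the 4-jet and mu = 6 give E_6.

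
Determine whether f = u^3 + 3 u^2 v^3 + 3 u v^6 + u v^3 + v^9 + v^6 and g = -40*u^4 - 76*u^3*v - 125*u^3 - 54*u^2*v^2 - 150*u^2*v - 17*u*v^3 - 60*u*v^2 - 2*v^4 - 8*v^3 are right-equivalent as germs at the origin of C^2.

The Hessian of f at 0 has rank 0. Corank 2; j^3 = u^3 is a perfect cube, so E-series; the 4-jet and mu = 7 give E_7. The Hessian of g at 0 has rank 0. Corank 2; j^3 = -(5*u + 2*v)^3 is a perfect cube, so E-series; the 4-jet and mu = 7 give E_7. Both have type E_7, hence right-equivalent.

Yes.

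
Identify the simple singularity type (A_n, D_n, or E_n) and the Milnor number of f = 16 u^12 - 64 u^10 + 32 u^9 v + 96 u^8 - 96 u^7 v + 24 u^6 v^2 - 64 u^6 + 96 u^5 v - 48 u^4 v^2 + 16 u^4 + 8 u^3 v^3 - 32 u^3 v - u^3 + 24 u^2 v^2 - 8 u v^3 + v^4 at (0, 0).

Type E_{6}, Milnor number mu = 6.

The Hessian of f at 0 has rank 0. Corank 2; j^3 = -u^3 is a perfect cube, so E-series; the 4-jet and mu = 6 give E_6.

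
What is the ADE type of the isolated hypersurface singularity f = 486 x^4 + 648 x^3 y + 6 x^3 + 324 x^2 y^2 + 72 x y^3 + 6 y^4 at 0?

The Hessian of f at 0 is [[0, 0], [0, 0]] with rank 0, so corank 2. A Groebner basis of the Jacobian ideal J(f) in C{x,y} is {y^4, x*y^2 + y^3/9, x^2}; counting standard monomials gives mu = 6. Corank 2; j^3 = 6*x^3 is a perfect cube, so E-series; the 4-jet and mu = 6 give E_6.

E_6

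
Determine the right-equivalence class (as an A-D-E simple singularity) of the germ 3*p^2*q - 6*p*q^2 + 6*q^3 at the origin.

The Hessian of f at 0 is [[0, 0], [0, 0]] with rank 0, so corank 2. A Groebner basis of the Jacobian ideal J(f) in C{p,q} is {q^3, p^2 + 2*q^2, p*q - q^2}; counting standard monomials gives mu = 4. Corank 2; j^3 = 3*q*(p^2 - 2*p*q + 2*q^2) splits into three distinct lines over C (the quadratic factor has nonzero discriminant), so D_4.

D_4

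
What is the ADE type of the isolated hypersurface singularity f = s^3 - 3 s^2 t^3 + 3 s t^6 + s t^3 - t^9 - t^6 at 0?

The Hessian of f at 0 is [[0, 0], [0, 0]] with rank 0, so corank 2. A Groebner basis of the Jacobian ideal J(f) in C{s,t} is {s^3, s*t^2, 3*s^2 + t^3}; counting standard monomials gives mu = 7. Corank 2; j^3 = s^3 is a perfect cube, so E-series; the 4-jet and mu = 7 give E_7.

E_{7}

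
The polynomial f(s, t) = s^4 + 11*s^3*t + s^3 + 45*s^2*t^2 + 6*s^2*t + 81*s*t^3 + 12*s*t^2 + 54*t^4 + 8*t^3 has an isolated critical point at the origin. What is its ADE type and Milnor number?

Type E7, Milnor number mu = 7.

The Hessian of f at 0 has rank 0. Corank 2; j^3 = (s + 2*t)^3 is a perfect cube, so E-series; the 4-jet and mu = 7 give E_7.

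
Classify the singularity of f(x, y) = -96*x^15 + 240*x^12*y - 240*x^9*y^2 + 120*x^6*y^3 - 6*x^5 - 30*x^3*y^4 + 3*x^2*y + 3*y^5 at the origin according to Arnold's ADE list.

The Hessian of f at 0 has rank 0. Corank 2; j^3 = 3*x^2*y has shape L^2 M (L != M), so D-series; mu = 6 gives D_6.

D6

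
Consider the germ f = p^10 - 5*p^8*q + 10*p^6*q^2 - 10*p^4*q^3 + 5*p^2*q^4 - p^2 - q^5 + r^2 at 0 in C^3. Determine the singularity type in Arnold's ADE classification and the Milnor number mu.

The Hessian of f at 0 is [[-2, 0, 0], [0, 0, 0], [0, 0, 2]] with rank 2, so corank 1. A Groebner basis of the Jacobian ideal J(f) in C{p,q,r} is {q^4, p, r}; counting standard monomials gives mu = 4. Corank 1: A-series; mu = 4 gives A_4.

Type A_4, Milnor number mu = 4.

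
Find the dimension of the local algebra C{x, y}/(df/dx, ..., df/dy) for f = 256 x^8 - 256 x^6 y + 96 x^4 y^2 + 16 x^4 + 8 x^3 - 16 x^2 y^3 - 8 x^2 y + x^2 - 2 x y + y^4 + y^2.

The Hessian of f at 0 is [[2, -2], [-2, 2]] with rank 1, so corank 1. A Groebner basis of the Jacobian ideal J(f) in C{x,y} is {x^2 + x/4 - y/4, x*y + x/4 - y/4, x/4 + y^2 - y/4}; counting standard monomials gives mu = 3. Corank 1: A-series; mu = 3 gives A_3.

3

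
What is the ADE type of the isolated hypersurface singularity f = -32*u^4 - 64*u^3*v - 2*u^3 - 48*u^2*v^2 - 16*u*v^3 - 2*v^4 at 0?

The Hessian of f at 0 is [[0, 0], [0, 0]] with rank 0, so corank 2. A Groebner basis of the Jacobian ideal J(f) in C{u,v} is {v^4, u*v^2 + v^3/6, u^2}; counting standard monomials gives mu = 6. Corank 2; j^3 = -2*u^3 is a perfect cube, so E-series; the 4-jet and mu = 6 give E_6.

E_6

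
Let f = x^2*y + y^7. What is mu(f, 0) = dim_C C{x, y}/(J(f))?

8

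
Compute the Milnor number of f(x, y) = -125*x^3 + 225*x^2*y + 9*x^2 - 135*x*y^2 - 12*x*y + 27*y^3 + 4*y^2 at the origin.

2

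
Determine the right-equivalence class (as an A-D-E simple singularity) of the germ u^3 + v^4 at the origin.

The Hessian of f at 0 is [[0, 0], [0, 0]] with rank 0, so corank 2. A Groebner basis of the Jacobian ideal J(f) in C{u,v} is {v^3, u^2}; counting standard monomials gives mu = 6. Corank 2; j^3 = u^3 is a perfect cube, so E-series; the 4-jet and mu = 6 give E_6.

E_{6}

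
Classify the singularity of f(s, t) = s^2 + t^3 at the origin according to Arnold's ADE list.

A2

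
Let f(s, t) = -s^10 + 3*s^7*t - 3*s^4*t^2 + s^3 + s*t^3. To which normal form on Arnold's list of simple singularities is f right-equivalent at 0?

The Hessian of f at 0 is [[0, 0], [0, 0]] with rank 0, so corank 2. A Groebner basis of the Jacobian ideal J(f) in C{s,t} is {s^3, s*t^2, 3*s^2 + t^3}; counting standard monomials gives mu = 7. Corank 2; j^3 = s^3 is a perfect cube, so E-series; the 4-jet and mu = 7 give E_7.

E7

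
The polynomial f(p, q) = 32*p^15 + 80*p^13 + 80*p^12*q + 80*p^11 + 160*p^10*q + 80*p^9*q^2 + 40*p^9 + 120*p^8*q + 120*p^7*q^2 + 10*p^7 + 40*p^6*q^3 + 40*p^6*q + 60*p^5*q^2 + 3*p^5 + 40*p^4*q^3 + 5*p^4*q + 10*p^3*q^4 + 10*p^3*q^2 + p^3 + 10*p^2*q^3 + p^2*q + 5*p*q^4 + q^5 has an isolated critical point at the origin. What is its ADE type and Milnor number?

Type D_6, Milnor number mu = 6.

The Hessian of f at 0 is [[0, 0], [0, 0]] with rank 0, so corank 2. A Groebner basis of the Jacobian ideal J(f) in C{p,q} is {-p*q/5 + q^4, p*q^2, p^2 + p*q}; counting standard monomials gives mu = 6. Corank 2; j^3 = p^2*(p + q) has shape L^2 M (L != M), so D-series; mu = 6 gives D_6.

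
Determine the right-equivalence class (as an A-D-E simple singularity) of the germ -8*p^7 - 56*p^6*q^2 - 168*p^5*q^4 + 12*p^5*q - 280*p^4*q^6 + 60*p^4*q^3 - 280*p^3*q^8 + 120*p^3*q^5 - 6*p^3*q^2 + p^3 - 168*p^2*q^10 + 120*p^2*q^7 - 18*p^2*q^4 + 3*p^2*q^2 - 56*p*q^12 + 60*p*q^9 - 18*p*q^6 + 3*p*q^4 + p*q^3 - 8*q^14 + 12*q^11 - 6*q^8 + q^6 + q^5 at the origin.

E7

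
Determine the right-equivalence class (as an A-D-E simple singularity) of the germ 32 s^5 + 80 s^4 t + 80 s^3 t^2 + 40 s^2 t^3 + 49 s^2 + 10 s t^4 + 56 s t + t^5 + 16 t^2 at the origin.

The Hessian of f at 0 has rank 1. Corank 1: A-series; mu = 4 gives A_4.

A_4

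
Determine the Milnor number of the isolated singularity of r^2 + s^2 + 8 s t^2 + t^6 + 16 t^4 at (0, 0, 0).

5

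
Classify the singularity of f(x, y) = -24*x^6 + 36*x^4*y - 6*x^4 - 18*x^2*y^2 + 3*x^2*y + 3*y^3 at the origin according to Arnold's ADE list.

D_{4}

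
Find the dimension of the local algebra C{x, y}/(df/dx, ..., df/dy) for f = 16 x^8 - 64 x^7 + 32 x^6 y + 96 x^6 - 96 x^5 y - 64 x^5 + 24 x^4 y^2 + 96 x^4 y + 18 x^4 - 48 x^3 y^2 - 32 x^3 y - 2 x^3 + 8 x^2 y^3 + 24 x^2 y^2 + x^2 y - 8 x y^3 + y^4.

5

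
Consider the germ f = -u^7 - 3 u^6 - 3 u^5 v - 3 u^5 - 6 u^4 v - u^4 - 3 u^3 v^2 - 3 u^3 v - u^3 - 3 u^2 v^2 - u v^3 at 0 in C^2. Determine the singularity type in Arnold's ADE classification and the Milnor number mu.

Type E_7, Milnor number mu = 7.

The Hessian of f at 0 has rank 0. Corank 2; j^3 = -u^3 is a perfect cube, so E-series; the 4-jet and mu = 7 give E_7.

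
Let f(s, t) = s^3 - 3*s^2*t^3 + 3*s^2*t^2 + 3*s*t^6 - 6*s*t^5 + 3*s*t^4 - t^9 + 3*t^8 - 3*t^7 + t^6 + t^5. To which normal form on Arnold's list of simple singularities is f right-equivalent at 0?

E_8

The Hessian of f at 0 has rank 0. Corank 2; j^3 = s^3 is a perfect cube, so E-series; the 5-jet and mu = 8 give E_8.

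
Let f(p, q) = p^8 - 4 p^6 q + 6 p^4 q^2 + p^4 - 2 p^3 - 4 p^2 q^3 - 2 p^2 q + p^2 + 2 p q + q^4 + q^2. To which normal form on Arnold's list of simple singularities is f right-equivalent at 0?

A3

The Hessian of f at 0 has rank 1. Corank 1: A-series; mu = 3 gives A_3.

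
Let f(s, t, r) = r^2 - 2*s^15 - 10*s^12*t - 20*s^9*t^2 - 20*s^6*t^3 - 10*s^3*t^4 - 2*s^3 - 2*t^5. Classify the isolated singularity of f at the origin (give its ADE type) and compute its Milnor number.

Type E_{8}, Milnor number mu = 8.

The Hessian of f at 0 has rank 1. Corank 2; j^3 = -2*s^3 is a perfect cube, so E-series; the 5-jet and mu = 8 give E_8.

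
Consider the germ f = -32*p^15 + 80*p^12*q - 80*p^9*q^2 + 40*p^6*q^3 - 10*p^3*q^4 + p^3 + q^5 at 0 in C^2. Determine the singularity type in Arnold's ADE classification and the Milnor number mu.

Type E_8, Milnor number mu = 8.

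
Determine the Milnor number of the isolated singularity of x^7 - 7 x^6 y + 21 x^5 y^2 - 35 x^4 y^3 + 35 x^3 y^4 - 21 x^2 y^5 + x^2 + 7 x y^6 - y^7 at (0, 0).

6

The Hessian of f at 0 is [[2, 0], [0, 0]] with rank 1, so corank 1. A Groebner basis of the Jacobian ideal J(f) in C{x,y} is {y^6, x}; counting standard monomials gives mu = 6. Corank 1: A-series; mu = 6 gives A_6.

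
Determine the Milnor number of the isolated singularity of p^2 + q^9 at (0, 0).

The Hessian of f at 0 has rank 1. Corank 1: A-series; mu = 8 gives A_8.

8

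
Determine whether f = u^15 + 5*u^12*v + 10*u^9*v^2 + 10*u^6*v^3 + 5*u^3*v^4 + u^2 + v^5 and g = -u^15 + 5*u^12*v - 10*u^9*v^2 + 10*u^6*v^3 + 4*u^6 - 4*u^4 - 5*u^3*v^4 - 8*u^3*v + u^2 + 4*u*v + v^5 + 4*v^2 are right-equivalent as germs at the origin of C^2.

Yes.

The Hessian of f at 0 has rank 1. Corank 1: A-series; mu = 4 gives A_4. The Hessian of g at 0 has rank 1. Corank 1: A-series; mu = 4 gives A_4. Both have type A_4, hence right-equivalent.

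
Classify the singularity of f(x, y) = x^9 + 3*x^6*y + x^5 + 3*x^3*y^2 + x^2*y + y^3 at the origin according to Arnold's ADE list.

D4

The Hessian of f at 0 is [[0, 0], [0, 0]] with rank 0, so corank 2. A Groebner basis of the Jacobian ideal J(f) in C{x,y} is {y^3, x^2 + 3*y^2, x*y}; counting standard monomials gives mu = 4. Corank 2; j^3 = y*(x^2 + y^2) splits into three distinct lines over C (the quadratic factor has nonzero discriminant), so D_4.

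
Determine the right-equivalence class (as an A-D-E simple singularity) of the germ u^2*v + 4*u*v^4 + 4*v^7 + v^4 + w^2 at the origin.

The Hessian of f at 0 has rank 1. Corank 2; j^3 = u^2*v has shape L^2 M (L != M), so D-series; mu = 5 gives D_5.

D_{5}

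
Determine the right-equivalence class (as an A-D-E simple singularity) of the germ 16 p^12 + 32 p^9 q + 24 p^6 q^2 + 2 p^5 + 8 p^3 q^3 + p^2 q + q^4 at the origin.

D5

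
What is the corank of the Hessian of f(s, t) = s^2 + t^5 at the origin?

Hessian at 0 has rank 1.

1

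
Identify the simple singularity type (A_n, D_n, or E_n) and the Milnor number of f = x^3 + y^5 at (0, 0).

The Hessian of f at 0 has rank 0. Corank 2; j^3 = x^3 is a perfect cube, so E-series; the 5-jet and mu = 8 give E_8.

Type E8, Milnor number mu = 8.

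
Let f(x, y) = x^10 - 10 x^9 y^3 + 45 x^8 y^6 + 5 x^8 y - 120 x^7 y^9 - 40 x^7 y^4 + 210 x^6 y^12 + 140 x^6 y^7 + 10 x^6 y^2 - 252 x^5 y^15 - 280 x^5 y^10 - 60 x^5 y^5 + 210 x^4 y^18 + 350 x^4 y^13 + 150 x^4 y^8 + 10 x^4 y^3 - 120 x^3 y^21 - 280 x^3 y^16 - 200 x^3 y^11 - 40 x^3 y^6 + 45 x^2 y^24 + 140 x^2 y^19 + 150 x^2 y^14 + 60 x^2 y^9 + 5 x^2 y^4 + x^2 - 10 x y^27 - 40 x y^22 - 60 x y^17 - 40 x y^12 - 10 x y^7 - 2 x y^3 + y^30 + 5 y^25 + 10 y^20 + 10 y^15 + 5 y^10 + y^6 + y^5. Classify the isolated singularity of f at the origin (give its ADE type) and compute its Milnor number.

Type A_{4}, Milnor number mu = 4.

The Hessian of f at 0 is [[2, 0], [0, 0]] with rank 1, so corank 1. A Groebner basis of the Jacobian ideal J(f) in C{x,y} is {-x + y^3, x^2, x*y}; counting standard monomials gives mu = 4. Corank 1: A-series; mu = 4 gives A_4.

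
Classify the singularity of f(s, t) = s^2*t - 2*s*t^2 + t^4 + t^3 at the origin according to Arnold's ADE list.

The Hessian of f at 0 has rank 0. Corank 2; j^3 = t*(s - t)^2 has shape L^2 M (L != M), so D-series; mu = 5 gives D_5.

D_5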